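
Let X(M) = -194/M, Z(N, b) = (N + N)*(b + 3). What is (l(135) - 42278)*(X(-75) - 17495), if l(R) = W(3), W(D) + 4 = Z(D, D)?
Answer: 18474612342/25 ≈ 7.3898e+8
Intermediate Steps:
Z(N, b) = 2*N*(3 + b) (Z(N, b) = (2*N)*(3 + b) = 2*N*(3 + b))
W(D) = -4 + 2*D*(3 + D)
l(R) = 32 (l(R) = -4 + 2*3*(3 + 3) = -4 + 2*3*6 = -4 + 36 = 32)
(l(135) - 42278)*(X(-75) - 17495) = (32 - 42278)*(-194/(-75) - 17495) = -42246*(-194*(-1/75) - 17495) = -42246*(194/75 - 17495) = -42246*(-1311931/75) = 18474612342/25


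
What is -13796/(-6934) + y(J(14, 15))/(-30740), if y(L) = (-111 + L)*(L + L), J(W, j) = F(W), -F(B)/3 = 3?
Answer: 10227790/5328779 ≈ 1.9193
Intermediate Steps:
F(B) = -9 (F(B) = -3*3 = -9)
J(W, j) = -9
y(L) = 2*L*(-111 + L) (y(L) = (-111 + L)*(2*L) = 2*L*(-111 + L))
-13796/(-6934) + y(J(14, 15))/(-30740) = -13796/(-6934) + (2*(-9)*(-111 - 9))/(-30740) = -13796*(-1/6934) + (2*(-9)*(-120))*(-1/30740) = 6898/3467 + 2160*(-1/30740) = 6898/3467 - 108/1537 = 10227790/5328779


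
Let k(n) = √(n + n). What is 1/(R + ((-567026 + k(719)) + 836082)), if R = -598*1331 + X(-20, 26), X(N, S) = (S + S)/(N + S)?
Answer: -2370930/1249179785729 - 9*√1438/2498359571458 ≈ -1.8981e-6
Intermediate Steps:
X(N, S) = 2*S/(N + S) (X(N, S) = (2*S)/(N + S) = 2*S/(N + S))
k(n) = √2*√n (k(n) = √(2*n) = √2*√n)
R = -2387788/3 (R = -598*1331 + 2*26/(-20 + 26) = -795938 + 2*26/6 = -795938 + 2*26*(⅙) = -795938 + 26/3 = -2387788/3 ≈ -7.9593e+5)
1/(R + ((-567026 + k(719)) + 836082)) = 1/(-2387788/3 + ((-567026 + √2*√719) + 836082)) = 1/(-2387788/3 + ((-567026 + √1438) + 836082)) = 1/(-2387788/3 + (269056 + √1438)) = 1/(-1580620/3 + √1438)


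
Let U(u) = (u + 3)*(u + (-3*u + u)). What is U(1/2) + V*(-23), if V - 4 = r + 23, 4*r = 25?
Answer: -1533/2 ≈ -766.50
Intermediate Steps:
r = 25/4 (r = (¼)*25 = 25/4 ≈ 6.2500)
V = 133/4 (V = 4 + (25/4 + 23) = 4 + 117/4 = 133/4 ≈ 33.250)
U(u) = -u*(3 + u) (U(u) = (3 + u)*(u - 2*u) = (3 + u)*(-u) = -u*(3 + u))
U(1/2) + V*(-23) = -1*(3 + 1/2)/2 + (133/4)*(-23) = -1*½*(3 + ½) - 3059/4 = -1*½*7/2 - 3059/4 = -7/4 - 3059/4 = -1533/2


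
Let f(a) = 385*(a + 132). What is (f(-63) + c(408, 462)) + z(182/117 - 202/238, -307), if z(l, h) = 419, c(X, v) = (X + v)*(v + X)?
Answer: 783884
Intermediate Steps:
f(a) = 50820 + 385*a (f(a) = 385*(132 + a) = 50820 + 385*a)
c(X, v) = (X + v)**2 (c(X, v) = (X + v)*(X + v) = (X + v)**2)
(f(-63) + c(408, 462)) + z(182/117 - 202/238, -307) = ((50820 + 385*(-63)) + (408 + 462)**2) + 419 = ((50820 - 24255) + 870**2) + 419 = (26565 + 756900) + 419 = 783465 + 419 = 783884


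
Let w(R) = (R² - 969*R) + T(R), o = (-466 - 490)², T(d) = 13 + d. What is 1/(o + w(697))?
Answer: 1/725062 ≈ 1.3792e-6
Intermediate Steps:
o = 913936 (o = (-956)² = 913936)
w(R) = 13 + R² - 968*R (w(R) = (R² - 969*R) + (13 + R) = 13 + R² - 968*R)
1/(o + w(697)) = 1/(913936 + (13 + 697² - 968*697)) = 1/(913936 + (13 + 485809 - 674696)) = 1/(913936 - 188874) = 1/725062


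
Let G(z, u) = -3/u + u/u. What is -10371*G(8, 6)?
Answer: -10371/2 ≈ -5185.5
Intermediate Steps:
G(z, u) = 1 - 3/u (G(z, u) = -3/u + 1 = 1 - 3/u)
-10371*G(8, 6) = -10371*(-3 + 6)/6 = -3457*3/2 = -10371*1/2 = -10371/2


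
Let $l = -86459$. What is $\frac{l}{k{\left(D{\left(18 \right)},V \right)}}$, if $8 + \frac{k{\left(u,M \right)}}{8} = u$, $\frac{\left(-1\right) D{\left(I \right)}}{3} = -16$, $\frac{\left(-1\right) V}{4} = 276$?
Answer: $- \frac{86459}{320} \approx -270.18$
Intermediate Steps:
$V = -1104$ ($V = \left(-4\right) 276 = -1104$)
$D{\left(I \right)} = 48$ ($D{\left(I \right)} = \left(-3\right) \left(-16\right) = 48$)
$k{\left(u,M \right)} = -64 + 8 u$
$\frac{l}{k{\left(D{\left(18 \right)},V \right)}} = - \frac{86459}{-64 + 8 \cdot 48} = - \frac{86459}{-64 + 384} = - \frac{86459}{320}$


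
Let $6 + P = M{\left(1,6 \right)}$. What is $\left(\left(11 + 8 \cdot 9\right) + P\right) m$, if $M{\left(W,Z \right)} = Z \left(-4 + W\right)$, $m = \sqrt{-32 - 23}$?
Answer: $59 i \sqrt{55} \approx 437.56 i$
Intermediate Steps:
$m = i \sqrt{55}$ ($m = \sqrt{-55} = i \sqrt{55} \approx 7.4162 i$)
$P = -24$ ($P = -6 + 6 \left(-4 + 1\right) = -6 + 6 \left(-3\right) = -6 - 18 = -24$)
$\left(\left(11 + 8 \cdot 9\right) + P\right) m = \left(\left(11 + 8 \cdot 9\right) - 24\right) i \sqrt{55} = \left(\left(11 + 72\right) - 24\right) i \sqrt{55} = \left(83 - 24\right) i \sqrt{55} = 59 i \sqrt{55}$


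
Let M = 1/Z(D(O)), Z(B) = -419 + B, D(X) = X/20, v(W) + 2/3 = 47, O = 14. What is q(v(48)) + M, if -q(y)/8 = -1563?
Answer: 52304222/4183 ≈ 12504.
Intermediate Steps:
v(W) = 139/3 (v(W) = -⅔ + 47 = 139/3)
D(X) = X/20 (D(X) = X*(1/20) = X/20)
q(y) = 12504 (q(y) = -8*(-1563) = 12504)
M = -10/4183 (M = 1/(-419 + (1/20)*14) = 1/(-419 + 7/10) = 1/(-4183/10) = -10/4183 ≈ -0.0023906)
q(v(48)) + M = 12504 - 10/4183 = 52304222/4183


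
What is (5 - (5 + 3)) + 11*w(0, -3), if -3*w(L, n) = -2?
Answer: 13/3 ≈ 4.3333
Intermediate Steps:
w(L, n) = ⅔ (w(L, n) = -⅓*(-2) = ⅔)
(5 - (5 + 3)) + 11*w(0, -3) = (5 - (5 + 3)) + 11*(⅔) = (5 - 1*8) + 22/3 = (5 - 8) + 22/3 = -3 + 22/3 = 13/3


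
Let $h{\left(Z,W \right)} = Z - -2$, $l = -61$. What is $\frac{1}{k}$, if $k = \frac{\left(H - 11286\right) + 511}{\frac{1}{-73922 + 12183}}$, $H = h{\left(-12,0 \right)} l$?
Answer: $\frac{1}{627576935} \approx 1.5934 \cdot 10^{-9}$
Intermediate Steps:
$h{\left(Z,W \right)} = 2 + Z$ ($h{\left(Z,W \right)} = Z + 2 = 2 + Z$)
$H = 610$ ($H = \left(2 - 12\right) \left(-61\right) = \left(-10\right) \left(-61\right) = 610$)
$k = 627576935$ ($k = \frac{\left(610 - 11286\right) + 511}{\frac{1}{-73922 + 12183}} = \frac{-10676 + 511}{\frac{1}{-61739}} = - \frac{10165}{- \frac{1}{61739}} = \left(-10165\right) \left(-61739\right) = 627576935$)
$\frac{1}{k} = \frac{1}{627576935}$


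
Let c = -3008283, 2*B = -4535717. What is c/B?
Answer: 6016566/4535717 ≈ 1.3265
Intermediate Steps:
B = -4535717/2 (B = (½)*(-4535717) = -4535717/2 ≈ -2.2679e+6)
c/B = -3008283/(-4535717/2) = -3008283*(-2/4535717) = 6016566/4535717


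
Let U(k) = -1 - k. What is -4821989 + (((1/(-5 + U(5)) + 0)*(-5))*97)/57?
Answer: -3023386618/627 ≈ -4.8220e+6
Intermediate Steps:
-4821989 + (((1/(-5 + U(5)) + 0)*(-5))*97)/57 = -4821989 + (((1/(-5 + (-1 - 1*5)) + 0)*(-5))*97)/57 = -4821989 + (((1/(-5 + (-1 - 5)) + 0)*(-5))*97)*(1/57) = -4821989 + (((1/(-5 - 6) + 0)*(-5))*97)*(1/57) = -4821989 + (((1/(-11) + 0)*(-5))*97)*(1/57) = -4821989 + (((-1/11 + 0)*(-5))*97)*(1/57) = -4821989 + (-1/11*(-5)*97)*(1/57) = -4821989 + ((5/11)*97)*(1/57) = -4821989 + (485/11)*(1/57) = -4821989 + 485/627 = -3023386618/627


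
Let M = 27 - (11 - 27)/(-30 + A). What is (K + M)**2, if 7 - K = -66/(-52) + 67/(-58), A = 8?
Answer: 18908725081/17197609 ≈ 1099.5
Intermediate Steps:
M = 289/11 (M = 27 - (11 - 27)/(-30 + 8) = 27 - (-16)/(-22) = 27 - (-16)*(-1)/22 = 27 - 1*8/11 = 27 - 8/11 = 289/11 ≈ 26.273)
K = 2596/377 (K = 7 - (-66/(-52) + 67/(-58)) = 7 - (-66*(-1/52) + 67*(-1/58)) = 7 - (33/26 - 67/58) = 7 - 1*43/377 = 7 - 43/377 = 2596/377 ≈ 6.8859)
(K + M)**2 = (2596/377 + 289/11)**2 = (137509/4147)**2 = 18908725081/17197609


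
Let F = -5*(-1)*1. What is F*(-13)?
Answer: -65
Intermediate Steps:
F = 5 (F = 5*1 = 5)
F*(-13) = 5*(-13) = -65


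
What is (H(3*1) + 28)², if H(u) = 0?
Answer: 784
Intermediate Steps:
(H(3*1) + 28)² = (0 + 28)² = 28² = 784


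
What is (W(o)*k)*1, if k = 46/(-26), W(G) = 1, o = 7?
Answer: -23/13 ≈ -1.7692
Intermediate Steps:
k = -23/13 (k = 46*(-1/26) = -23/13 ≈ -1.7692)
(W(o)*k)*1 = (1*(-23/13))*1 = -23/13*1 = -23/13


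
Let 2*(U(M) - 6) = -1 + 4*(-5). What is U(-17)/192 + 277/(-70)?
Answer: -17833/4480 ≈ -3.9806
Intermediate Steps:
U(M) = -9/2 (U(M) = 6 + (-1 + 4*(-5))/2 = 6 + (-1 - 20)/2 = 6 + (½)*(-21) = 6 - 21/2 = -9/2)
U(-17)/192 + 277/(-70) = -9/2/192 + 277/(-70) = -9/2*1/192 + 277*(-1/70) = -3/128 - 277/70 = -17833/4480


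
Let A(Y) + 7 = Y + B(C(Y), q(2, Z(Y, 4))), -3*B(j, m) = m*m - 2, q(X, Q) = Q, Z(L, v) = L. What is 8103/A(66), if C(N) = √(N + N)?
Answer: -24309/4177 ≈ -5.8197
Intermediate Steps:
C(N) = √2*√N (C(N) = √(2*N) = √2*√N)
B(j, m) = ⅔ - m²/3 (B(j, m) = -(m*m - 2)/3 = -(m² - 2)/3 = -(-2 + m²)/3 = ⅔ - m²/3)
A(Y) = -19/3 + Y - Y²/3 (A(Y) = -7 + (Y + (⅔ - Y²/3)) = -7 + (⅔ + Y - Y²/3) = -19/3 + Y - Y²/3)
8103/A(66) = 8103/(-19/3 + 66 - ⅓*66²) = 8103/(-19/3 + 66 - ⅓*4356) = 8103/(-19/3 + 66 - 1452) = 8103/(-4177/3) = 8103*(-3/4177) = -24309/4177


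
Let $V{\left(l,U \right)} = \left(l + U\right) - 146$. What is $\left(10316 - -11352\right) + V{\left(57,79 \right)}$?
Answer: $21658$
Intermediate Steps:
$V{\left(l,U \right)} = -146 + U + l$ ($V{\left(l,U \right)} = \left(U + l\right) - 146 = -146 + U + l$)
$\left(10316 - -11352\right) + V{\left(57,79 \right)} = \left(10316 - -11352\right) + \left(-146 + 79 + 57\right) = \left(10316 + 11352\right) - 10 = 21668 - 10 = 21658$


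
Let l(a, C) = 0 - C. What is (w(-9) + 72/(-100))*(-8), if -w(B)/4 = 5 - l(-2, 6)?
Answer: 8944/25 ≈ 357.76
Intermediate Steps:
l(a, C) = -C
w(B) = -44 (w(B) = -4*(5 - (-1)*6) = -4*(5 - 1*(-6)) = -4*(5 + 6) = -4*11 = -44)
(w(-9) + 72/(-100))*(-8) = (-44 + 72/(-100))*(-8) = (-44 + 72*(-1/100))*(-8) = (-44 - 18/25)*(-8) = -1118/25*(-8) = 8944/25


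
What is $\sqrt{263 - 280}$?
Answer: $i \sqrt{17} \approx 4.1231 i$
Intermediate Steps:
$\sqrt{263 - 280} = \sqrt{-17} = i \sqrt{17}$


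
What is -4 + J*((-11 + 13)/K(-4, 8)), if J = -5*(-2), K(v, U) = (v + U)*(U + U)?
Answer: -59/16 ≈ -3.6875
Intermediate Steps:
K(v, U) = 2*U*(U + v) (K(v, U) = (U + v)*(2*U) = 2*U*(U + v))
J = 10
-4 + J*((-11 + 13)/K(-4, 8)) = -4 + 10*((-11 + 13)/((2*8*(8 - 4)))) = -4 + 10*(2/((2*8*4))) = -4 + 10*(2/64) = -4 + 10*(2*(1/64)) = -4 + 10*(1/32) = -4 + 5/16 = -59/16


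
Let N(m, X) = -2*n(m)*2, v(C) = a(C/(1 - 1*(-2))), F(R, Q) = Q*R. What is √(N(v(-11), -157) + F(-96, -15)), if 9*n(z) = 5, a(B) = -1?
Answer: 2*√3235/3 ≈ 37.918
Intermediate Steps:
n(z) = 5/9 (n(z) = (⅑)*5 = 5/9)
v(C) = -1
N(m, X) = -20/9 (N(m, X) = -2*5/9*2 = -10/9*2 = -20/9)
√(N(v(-11), -157) + F(-96, -15)) = √(-20/9 - 15*(-96)) = √(-20/9 + 1440) = √(12940/9) = 2*√3235/3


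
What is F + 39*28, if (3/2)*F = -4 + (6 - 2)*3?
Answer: 3292/3 ≈ 1097.3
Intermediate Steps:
F = 16/3 (F = 2*(-4 + (6 - 2)*3)/3 = 2*(-4 + 4*3)/3 = 2*(-4 + 12)/3 = (⅔)*8 = 16/3 ≈ 5.3333)
F + 39*28 = 16/3 + 39*28 = 16/3 + 1092 = 3292/3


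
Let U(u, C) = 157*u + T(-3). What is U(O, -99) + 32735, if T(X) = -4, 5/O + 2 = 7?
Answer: 32888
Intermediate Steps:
O = 1 (O = 5/(-2 + 7) = 5/5 = 5*(⅕) = 1)
U(u, C) = -4 + 157*u (U(u, C) = 157*u - 4 = -4 + 157*u)
U(O, -99) + 32735 = (-4 + 157*1) + 32735 = (-4 + 157) + 32735 = 153 + 32735 = 32888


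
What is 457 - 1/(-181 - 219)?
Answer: 182801/400 ≈ 457.00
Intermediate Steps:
457 - 1/(-181 - 219) = 457 - 1/(-400) = 457 - 1*(-1/400) = 457 + 1/400 = 182801/400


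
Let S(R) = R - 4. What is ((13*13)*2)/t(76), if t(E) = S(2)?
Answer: -169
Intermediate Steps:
S(R) = -4 + R
t(E) = -2 (t(E) = -4 + 2 = -2)
((13*13)*2)/t(76) = ((13*13)*2)/(-2) = (169*2)*(-1/2) = 338*(-1/2) = -169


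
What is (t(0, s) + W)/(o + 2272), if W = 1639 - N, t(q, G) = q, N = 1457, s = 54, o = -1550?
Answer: 91/361 ≈ 0.25208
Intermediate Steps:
W = 182 (W = 1639 - 1*1457 = 1639 - 1457 = 182)
(t(0, s) + W)/(o + 2272) = (0 + 182)/(-1550 + 2272) = 182/722 = 182*(1/722) = 91/361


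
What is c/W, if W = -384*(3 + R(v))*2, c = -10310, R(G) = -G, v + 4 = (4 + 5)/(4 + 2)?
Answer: 5155/2112 ≈ 2.4408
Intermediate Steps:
v = -5/2 (v = -4 + (4 + 5)/(4 + 2) = -4 + 9/6 = -4 + 9*(⅙) = -4 + 3/2 = -5/2 ≈ -2.5000)
W = -4224 (W = -384*(3 - 1*(-5/2))*2 = -384*(3 + 5/2)*2 = -2112*2 = -384*11 = -4224)
c/W = -10310/(-4224) = -10310*(-1/4224) = 5155/2112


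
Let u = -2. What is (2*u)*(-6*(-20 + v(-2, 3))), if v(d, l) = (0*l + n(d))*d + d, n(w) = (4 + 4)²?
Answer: -3600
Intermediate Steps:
n(w) = 64 (n(w) = 8² = 64)
v(d, l) = 65*d (v(d, l) = (0*l + 64)*d + d = (0 + 64)*d + d = 64*d + d = 65*d)
(2*u)*(-6*(-20 + v(-2, 3))) = (2*(-2))*(-6*(-20 + 65*(-2))) = -(-24)*(-20 - 130) = -(-24)*(-150) = -4*900 = -3600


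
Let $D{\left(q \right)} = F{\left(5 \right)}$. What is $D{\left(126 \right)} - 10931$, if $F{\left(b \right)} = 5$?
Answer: $-10926$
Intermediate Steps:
$D{\left(q \right)} = 5$
$D{\left(126 \right)} - 10931 = 5 - 10931 = -10926$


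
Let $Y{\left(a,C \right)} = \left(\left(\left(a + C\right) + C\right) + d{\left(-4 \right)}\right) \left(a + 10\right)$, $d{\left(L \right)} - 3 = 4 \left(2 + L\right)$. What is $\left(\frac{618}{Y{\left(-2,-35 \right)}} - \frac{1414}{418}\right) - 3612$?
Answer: $- \frac{21163091}{5852} \approx -3616.4$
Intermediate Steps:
$d{\left(L \right)} = 11 + 4 L$ ($d{\left(L \right)} = 3 + 4 \left(2 + L\right) = 3 + \left(8 + 4 L\right) = 11 + 4 L$)
$Y{\left(a,C \right)} = \left(10 + a\right) \left(-5 + a + 2 C\right)$ ($Y{\left(a,C \right)} = \left(\left(\left(a + C\right) + C\right) + \left(11 + 4 \left(-4\right)\right)\right) \left(a + 10\right) = \left(\left(\left(C + a\right) + C\right) + \left(11 - 16\right)\right) \left(10 + a\right) = \left(\left(a + 2 C\right) - 5\right) \left(10 + a\right) = \left(-5 + a + 2 C\right) \left(10 + a\right) = \left(10 + a\right) \left(-5 + a + 2 C\right)$)
$\left(\frac{618}{Y{\left(-2,-35 \right)}} - \frac{1414}{418}\right) - 3612 = \left(\frac{618}{-50 + \left(-2\right)^{2} + 5 \left(-2\right) + 20 \left(-35\right) + 2 \left(-35\right) \left(-2\right)} - \frac{1414}{418}\right) - 3612 = \left(\frac{618}{-50 + 4 - 10 - 700 + 140} - \frac{707}{209}\right) - 3612 = \left(\frac{618}{-616} - \frac{707}{209}\right) - 3612 = \left(618 \left(- \frac{1}{616}\right) - \frac{707}{209}\right) - 3612 = \left(- \frac{309}{308} - \frac{707}{209}\right) - 3612 = - \frac{25667}{5852} - 3612 = - \frac{21163091}{5852}$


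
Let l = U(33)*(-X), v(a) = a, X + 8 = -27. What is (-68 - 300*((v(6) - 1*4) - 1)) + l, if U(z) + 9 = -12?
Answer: -1103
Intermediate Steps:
X = -35 (X = -8 - 27 = -35)
U(z) = -21 (U(z) = -9 - 12 = -21)
l = -735 (l = -(-21)*(-35) = -21*35 = -735)
(-68 - 300*((v(6) - 1*4) - 1)) + l = (-68 - 300*((6 - 1*4) - 1)) - 735 = (-68 - 300*((6 - 4) - 1)) - 735 = (-68 - 300*(2 - 1)) - 735 = (-68 - 300) - 735 = -368 - 735 = -1103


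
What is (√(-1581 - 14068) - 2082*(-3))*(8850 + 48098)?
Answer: 355697208 + 56948*I*√15649 ≈ 3.557e+8 + 7.124e+6*I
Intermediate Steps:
(√(-1581 - 14068) - 2082*(-3))*(8850 + 48098) = (√(-15649) + 6246)*56948 = (I*√15649 + 6246)*56948 = (6246 + I*√15649)*56948 = 355697208 + 56948*I*√15649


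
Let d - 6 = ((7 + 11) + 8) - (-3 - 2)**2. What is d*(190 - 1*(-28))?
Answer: 1526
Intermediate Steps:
d = 7 (d = 6 + (((7 + 11) + 8) - (-3 - 2)**2) = 6 + ((18 + 8) - 1*(-5)**2) = 6 + (26 - 1*25) = 6 + (26 - 25) = 6 + 1 = 7)
d*(190 - 1*(-28)) = 7*(190 - 1*(-28)) = 7*(190 + 28) = 7*218 = 1526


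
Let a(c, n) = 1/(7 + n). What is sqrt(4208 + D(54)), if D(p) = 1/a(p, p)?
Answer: sqrt(4269) ≈ 65.338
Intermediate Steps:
D(p) = 7 + p (D(p) = 1/(1/(7 + p)) = 7 + p)
sqrt(4208 + D(54)) = sqrt(4208 + (7 + 54)) = sqrt(4208 + 61) = sqrt(4269)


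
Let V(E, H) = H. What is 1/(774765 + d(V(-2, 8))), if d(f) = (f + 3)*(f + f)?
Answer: 1/774941 ≈ 1.2904e-6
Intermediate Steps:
d(f) = 2*f*(3 + f) (d(f) = (3 + f)*(2*f) = 2*f*(3 + f))
1/(774765 + d(V(-2, 8))) = 1/(774765 + 2*8*(3 + 8)) = 1/(774765 + 2*8*11) = 1/(774765 + 176) = 1/774941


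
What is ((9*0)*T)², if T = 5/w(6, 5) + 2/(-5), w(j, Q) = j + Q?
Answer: 0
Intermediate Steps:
w(j, Q) = Q + j
T = 3/55 (T = 5/(5 + 6) + 2/(-5) = 5/11 + 2*(-⅕) = 5*(1/11) - ⅖ = 5/11 - ⅖ = 3/55 ≈ 0.054545)
((9*0)*T)² = ((9*0)*(3/55))² = (0*(3/55))² = 0² = 0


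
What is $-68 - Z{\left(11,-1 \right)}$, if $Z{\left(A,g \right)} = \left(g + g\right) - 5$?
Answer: $-61$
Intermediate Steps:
$Z{\left(A,g \right)} = -5 + 2 g$ ($Z{\left(A,g \right)} = 2 g - 5 = -5 + 2 g$)
$-68 - Z{\left(11,-1 \right)} = -68 - \left(-5 + 2 \left(-1\right)\right) = -68 - \left(-5 - 2\right) = -68 - -7 = -68 + 7 = -61$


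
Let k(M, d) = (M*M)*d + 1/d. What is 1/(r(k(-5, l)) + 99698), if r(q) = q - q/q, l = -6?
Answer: 6/597281 ≈ 1.0046e-5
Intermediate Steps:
k(M, d) = 1/d + d*M**2 (k(M, d) = M**2*d + 1/d = d*M**2 + 1/d = 1/d + d*M**2)
r(q) = -1 + q (r(q) = q - 1*1 = q - 1 = -1 + q)
1/(r(k(-5, l)) + 99698) = 1/((-1 + (1/(-6) - 6*(-5)**2)) + 99698) = 1/((-1 + (-1/6 - 6*25)) + 99698) = 1/((-1 + (-1/6 - 150)) + 99698) = 1/((-1 - 901/6) + 99698) = 1/(-907/6 + 99698) = 1/(597281/6) = 6/597281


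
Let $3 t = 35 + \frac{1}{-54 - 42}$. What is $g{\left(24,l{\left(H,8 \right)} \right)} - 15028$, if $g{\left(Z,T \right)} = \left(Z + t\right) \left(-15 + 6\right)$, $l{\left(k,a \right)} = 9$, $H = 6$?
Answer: $- \frac{491167}{32} \approx -15349.0$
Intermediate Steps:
$t = \frac{3359}{288}$ ($t = \frac{35 + \frac{1}{-54 - 42}}{3} = \frac{35 + \frac{1}{-96}}{3} = \frac{35 - \frac{1}{96}}{3} = \frac{1}{3} \cdot \frac{3359}{96} = \frac{3359}{288} \approx 11.663$)
$g{\left(Z,T \right)} = - \frac{3359}{32} - 9 Z$ ($g{\left(Z,T \right)} = \left(Z + \frac{3359}{288}\right) \left(-15 + 6\right) = \left(\frac{3359}{288} + Z\right) \left(-9\right) = - \frac{3359}{32} - 9 Z$)
$g{\left(24,l{\left(H,8 \right)} \right)} - 15028 = \left(- \frac{3359}{32} - 216\right) - 15028 = - \frac{10271}{32} - 15028 = - \frac{491167}{32}$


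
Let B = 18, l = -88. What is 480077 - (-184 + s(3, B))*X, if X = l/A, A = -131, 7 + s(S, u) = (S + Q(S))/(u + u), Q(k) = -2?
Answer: 566162033/1179 ≈ 4.8021e+5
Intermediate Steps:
s(S, u) = -7 + (-2 + S)/(2*u) (s(S, u) = -7 + (S - 2)/(u + u) = -7 + (-2 + S)/((2*u)) = -7 + (-2 + S)*(1/(2*u)) = -7 + (-2 + S)/(2*u))
X = 88/131 (X = -88/(-131) = -88*(-1/131) = 88/131 ≈ 0.67176)
480077 - (-184 + s(3, B))*X = 480077 - (-184 + (½)*(-2 + 3 - 14*18)/18)*88/131 = 480077 - (-184 + (½)*(1/18)*(-2 + 3 - 252))*88/131 = 480077 - (-184 + (½)*(1/18)*(-251))*88/131 = 480077 - (-184 - 251/36)*88/131 = 480077 - (-6875)*88/(36*131) = 480077 - 1*(-151250/1179) = 480077 + 151250/1179 = 566162033/1179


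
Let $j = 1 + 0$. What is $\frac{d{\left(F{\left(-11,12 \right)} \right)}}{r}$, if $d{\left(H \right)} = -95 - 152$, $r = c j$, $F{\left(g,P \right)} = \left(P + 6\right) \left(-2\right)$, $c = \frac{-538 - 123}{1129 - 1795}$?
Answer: $- \frac{164502}{661} \approx -248.87$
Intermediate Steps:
$c = \frac{661}{666}$ ($c = - \frac{661}{-666} = \left(-661\right) \left(- \frac{1}{666}\right) = \frac{661}{666} \approx 0.99249$)
$j = 1$
$F{\left(g,P \right)} = -12 - 2 P$ ($F{\left(g,P \right)} = \left(6 + P\right) \left(-2\right) = -12 - 2 P$)
$r = \frac{661}{666}$ ($r = \frac{661}{666} \cdot 1 = \frac{661}{666} \approx 0.99249$)
$d{\left(H \right)} = -247$ ($d{\left(H \right)} = -95 - 152 = -247$)
$\frac{d{\left(F{\left(-11,12 \right)} \right)}}{r} = - \frac{247}{\frac{661}{666}} = \left(-247\right) \frac{666}{661} = - \frac{164502}{661}$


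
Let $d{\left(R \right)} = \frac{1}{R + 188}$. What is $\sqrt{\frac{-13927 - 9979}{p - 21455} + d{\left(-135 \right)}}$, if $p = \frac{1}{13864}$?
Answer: $\frac{\sqrt{281615664838568130997}}{15764962307} \approx 1.0645$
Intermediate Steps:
$p = \frac{1}{13864} \approx 7.2129 \cdot 10^{-5}$
$d{\left(R \right)} = \frac{1}{188 + R}$
$\sqrt{\frac{-13927 - 9979}{p - 21455} + d{\left(-135 \right)}} = \sqrt{\frac{-13927 - 9979}{\frac{1}{13864} - 21455} + \frac{1}{188 - 135}} = \sqrt{- \frac{23906}{- \frac{297452119}{13864}} + \frac{1}{53}} = \sqrt{\left(-23906\right) \left(- \frac{13864}{297452119}\right) + \frac{1}{53}} = \sqrt{\frac{331432784}{297452119} + \frac{1}{53}} = \sqrt{\frac{17863389671}{15764962307}} = \frac{\sqrt{281615664838568130997}}{15764962307}$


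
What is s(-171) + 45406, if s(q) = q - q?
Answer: 45406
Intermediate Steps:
s(q) = 0
s(-171) + 45406 = 0 + 45406 = 45406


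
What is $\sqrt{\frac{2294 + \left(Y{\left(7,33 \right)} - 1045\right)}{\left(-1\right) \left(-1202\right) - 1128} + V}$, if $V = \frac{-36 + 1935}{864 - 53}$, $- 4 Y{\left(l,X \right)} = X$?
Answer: $\frac{53 \sqrt{98002862}}{120028} \approx 4.3713$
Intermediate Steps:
$Y{\left(l,X \right)} = - \frac{X}{4}$
$V = \frac{1899}{811} \approx 2.3416$
$\sqrt{\frac{2294 + \left(Y{\left(7,33 \right)} - 1045\right)}{\left(-1\right) \left(-1202\right) - 1128} + V} = \sqrt{\frac{2294 - \frac{4213}{4}}{\left(-1\right) \left(-1202\right) - 1128} + \frac{1899}{811}} = \sqrt{\frac{2294 - \frac{4213}{4}}{1202 - 1128} + \frac{1899}{811}} = \sqrt{\frac{2294 - \frac{4213}{4}}{74} + \frac{1899}{811}} = \sqrt{\frac{4963}{4} \cdot \frac{1}{74} + \frac{1899}{811}} = \sqrt{\frac{4963}{296} + \frac{1899}{811}} = \sqrt{\frac{4587097}{240056}} = \frac{53 \sqrt{98002862}}{120028}$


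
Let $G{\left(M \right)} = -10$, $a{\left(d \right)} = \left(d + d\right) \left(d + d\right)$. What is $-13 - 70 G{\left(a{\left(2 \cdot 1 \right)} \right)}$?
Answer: $687$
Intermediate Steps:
$a{\left(d \right)} = 4 d^{2}$ ($a{\left(d \right)} = 2 d 2 d = 4 d^{2}$)
$-13 - 70 G{\left(a{\left(2 \cdot 1 \right)} \right)} = -13 - -700 = -13 + 700 = 687$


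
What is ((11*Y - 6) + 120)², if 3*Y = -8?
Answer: 64516/9 ≈ 7168.4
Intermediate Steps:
Y = -8/3 (Y = (⅓)*(-8) = -8/3 ≈ -2.6667)
((11*Y - 6) + 120)² = ((11*(-8/3) - 6) + 120)² = ((-88/3 - 6) + 120)² = (-106/3 + 120)² = (254/3)² = 64516/9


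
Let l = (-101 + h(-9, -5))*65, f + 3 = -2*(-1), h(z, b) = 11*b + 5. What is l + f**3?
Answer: -9816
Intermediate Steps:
h(z, b) = 5 + 11*b
f = -1 (f = -3 - 2*(-1) = -3 + 2 = -1)
l = -9815 (l = (-101 + (5 + 11*(-5)))*65 = (-101 + (5 - 55))*65 = (-101 - 50)*65 = -151*65 = -9815)
l + f**3 = -9815 + (-1)**3 = -9815 - 1 = -9816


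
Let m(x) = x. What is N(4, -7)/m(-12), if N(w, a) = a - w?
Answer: 11/12 ≈ 0.91667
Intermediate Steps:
N(4, -7)/m(-12) = (-7 - 1*4)/(-12) = (-7 - 4)*(-1/12) = -11*(-1/12) = 11/12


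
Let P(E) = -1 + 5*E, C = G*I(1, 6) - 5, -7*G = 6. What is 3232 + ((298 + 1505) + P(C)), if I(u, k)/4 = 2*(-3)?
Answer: 35783/7 ≈ 5111.9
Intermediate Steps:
G = -6/7 (G = -1/7*6 = -6/7 ≈ -0.85714)
I(u, k) = -24 (I(u, k) = 4*(2*(-3)) = 4*(-6) = -24)
C = 109/7 (C = -6/7*(-24) - 5 = 144/7 - 5 = 109/7 ≈ 15.571)
3232 + ((298 + 1505) + P(C)) = 3232 + ((298 + 1505) + (-1 + 5*(109/7))) = 3232 + (1803 + (-1 + 545/7)) = 3232 + (1803 + 538/7) = 3232 + 13159/7 = 35783/7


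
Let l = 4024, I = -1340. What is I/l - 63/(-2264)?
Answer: -347531/1138792 ≈ -0.30518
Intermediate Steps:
I/l - 63/(-2264) = -1340/4024 - 63/(-2264) = -1340*1/4024 - 63*(-1/2264) = -335/1006 + 63/2264 = -347531/1138792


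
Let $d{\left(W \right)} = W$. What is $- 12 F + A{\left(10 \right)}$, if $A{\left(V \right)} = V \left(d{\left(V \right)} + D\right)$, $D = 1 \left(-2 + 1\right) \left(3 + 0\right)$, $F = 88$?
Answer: $-986$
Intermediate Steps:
$D = -3$ ($D = 1 \left(\left(-1\right) 3\right) = 1 \left(-3\right) = -3$)
$A{\left(V \right)} = V \left(-3 + V\right)$ ($A{\left(V \right)} = V \left(V - 3\right) = V \left(-3 + V\right)$)
$- 12 F + A{\left(10 \right)} = \left(-12\right) 88 + 10 \left(-3 + 10\right) = -1056 + 10 \cdot 7 = -1056 + 70 = -986$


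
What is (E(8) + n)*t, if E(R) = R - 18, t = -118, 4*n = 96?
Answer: -1652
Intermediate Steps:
n = 24 (n = (¼)*96 = 24)
E(R) = -18 + R
(E(8) + n)*t = ((-18 + 8) + 24)*(-118) = (-10 + 24)*(-118) = 14*(-118) = -1652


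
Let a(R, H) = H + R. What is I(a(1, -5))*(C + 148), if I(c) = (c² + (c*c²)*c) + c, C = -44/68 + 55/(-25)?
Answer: 3306584/85 ≈ 38901.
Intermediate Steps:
C = -242/85 (C = -44*1/68 + 55*(-1/25) = -11/17 - 11/5 = -242/85 ≈ -2.8471)
I(c) = c + c² + c⁴ (I(c) = (c² + c³*c) + c = (c² + c⁴) + c = c + c² + c⁴)
I(a(1, -5))*(C + 148) = ((-5 + 1)*(1 + (-5 + 1) + (-5 + 1)³))*(-242/85 + 148) = -4*(1 - 4 + (-4)³)*(12338/85) = -4*(1 - 4 - 64)*(12338/85) = -4*(-67)*(12338/85) = 268*(12338/85) = 3306584/85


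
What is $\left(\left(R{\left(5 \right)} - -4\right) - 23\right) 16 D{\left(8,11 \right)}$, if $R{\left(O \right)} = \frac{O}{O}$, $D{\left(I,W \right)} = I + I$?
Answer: $-4608$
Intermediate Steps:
$D{\left(I,W \right)} = 2 I$
$R{\left(O \right)} = 1$
$\left(\left(R{\left(5 \right)} - -4\right) - 23\right) 16 D{\left(8,11 \right)} = \left(\left(1 - -4\right) - 23\right) 16 \cdot 2 \cdot 8 = \left(\left(1 + 4\right) - 23\right) 16 \cdot 16 = \left(5 - 23\right) 16 \cdot 16 = \left(-18\right) 16 \cdot 16 = \left(-288\right) 16 = -4608$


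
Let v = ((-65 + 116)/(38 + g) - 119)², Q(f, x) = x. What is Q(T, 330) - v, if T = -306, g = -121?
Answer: -96291814/6889 ≈ -13978.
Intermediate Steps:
v = 98565184/6889 (v = ((-65 + 116)/(38 - 121) - 119)² = (51/(-83) - 119)² = (51*(-1/83) - 119)² = (-51/83 - 119)² = (-9928/83)² = 98565184/6889 ≈ 14308.)
Q(T, 330) - v = 330 - 1*98565184/6889 = 330 - 98565184/6889 = -96291814/6889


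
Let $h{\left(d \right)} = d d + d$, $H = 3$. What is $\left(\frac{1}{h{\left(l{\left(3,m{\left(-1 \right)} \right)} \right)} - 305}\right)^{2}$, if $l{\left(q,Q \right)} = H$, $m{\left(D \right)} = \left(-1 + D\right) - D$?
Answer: $\frac{1}{85849} \approx 1.1648 \cdot 10^{-5}$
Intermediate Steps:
$m{\left(D \right)} = -1$
$l{\left(q,Q \right)} = 3$
$h{\left(d \right)} = d + d^{2}$ ($h{\left(d \right)} = d^{2} + d = d + d^{2}$)
$\left(\frac{1}{h{\left(l{\left(3,m{\left(-1 \right)} \right)} \right)} - 305}\right)^{2} = \left(\frac{1}{3 \left(1 + 3\right) - 305}\right)^{2} = \left(\frac{1}{3 \cdot 4 - 305}\right)^{2} = \left(\frac{1}{12 - 305}\right)^{2} = \left(\frac{1}{-293}\right)^{2} = \left(- \frac{1}{293}\right)^{2} = \frac{1}{85849}$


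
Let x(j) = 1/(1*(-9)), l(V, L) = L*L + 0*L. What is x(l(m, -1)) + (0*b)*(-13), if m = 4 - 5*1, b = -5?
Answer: -⅑ ≈ -0.11111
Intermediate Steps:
m = -1 (m = 4 - 5 = -1)
l(V, L) = L² (l(V, L) = L² + 0 = L²)
x(j) = -⅑ (x(j) = 1/(-9) = -⅑)
x(l(m, -1)) + (0*b)*(-13) = -⅑ + (0*(-5))*(-13) = -⅑ + 0*(-13) = -⅑ + 0 = -⅑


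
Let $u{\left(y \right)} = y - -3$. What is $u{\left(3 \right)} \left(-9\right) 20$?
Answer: $-1080$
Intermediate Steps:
$u{\left(y \right)} = 3 + y$ ($u{\left(y \right)} = y + 3 = 3 + y$)
$u{\left(3 \right)} \left(-9\right) 20 = \left(3 + 3\right) \left(-9\right) 20 = 6 \left(-9\right) 20 = \left(-54\right) 20 = -1080$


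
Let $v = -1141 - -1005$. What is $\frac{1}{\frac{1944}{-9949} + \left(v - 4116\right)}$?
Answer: $- \frac{9949}{42305092} \approx -0.00023517$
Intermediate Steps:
$v = -136$ ($v = -1141 + 1005 = -136$)
$\frac{1}{\frac{1944}{-9949} + \left(v - 4116\right)} = \frac{1}{\frac{1944}{-9949} - 4252} = \frac{1}{1944 \left(- \frac{1}{9949}\right) - 4252} = \frac{1}{- \frac{1944}{9949} - 4252} = \frac{1}{- \frac{42305092}{9949}} = - \frac{9949}{42305092}$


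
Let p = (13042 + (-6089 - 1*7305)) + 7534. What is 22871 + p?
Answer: 30053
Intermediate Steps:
p = 7182 (p = (13042 + (-6089 - 7305)) + 7534 = (13042 - 13394) + 7534 = -352 + 7534 = 7182)
22871 + p = 22871 + 7182 = 30053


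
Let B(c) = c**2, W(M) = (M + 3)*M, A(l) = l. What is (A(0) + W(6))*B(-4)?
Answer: 864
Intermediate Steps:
W(M) = M*(3 + M) (W(M) = (3 + M)*M = M*(3 + M))
(A(0) + W(6))*B(-4) = (0 + 6*(3 + 6))*(-4)**2 = (0 + 6*9)*16 = (0 + 54)*16 = 54*16 = 864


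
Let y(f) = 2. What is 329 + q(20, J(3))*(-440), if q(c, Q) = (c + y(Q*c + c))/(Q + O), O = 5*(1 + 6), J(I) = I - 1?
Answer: 2493/37 ≈ 67.378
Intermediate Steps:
J(I) = -1 + I
O = 35 (O = 5*7 = 35)
q(c, Q) = (2 + c)/(35 + Q) (q(c, Q) = (c + 2)/(Q + 35) = (2 + c)/(35 + Q))
329 + q(20, J(3))*(-440) = 329 + ((2 + 20)/(35 + (-1 + 3)))*(-440) = 329 + (22/(35 + 2))*(-440) = 329 + (22/37)*(-440) = 329 - 9680/37 = 2493/37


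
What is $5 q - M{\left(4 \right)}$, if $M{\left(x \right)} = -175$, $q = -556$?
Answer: $-2605$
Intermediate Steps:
$5 q - M{\left(4 \right)} = 5 \left(-556\right) - -175 = -2780 + 175 = -2605$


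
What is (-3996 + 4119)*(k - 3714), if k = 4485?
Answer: 94833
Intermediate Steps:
(-3996 + 4119)*(k - 3714) = (-3996 + 4119)*(4485 - 3714) = 123*771 = 94833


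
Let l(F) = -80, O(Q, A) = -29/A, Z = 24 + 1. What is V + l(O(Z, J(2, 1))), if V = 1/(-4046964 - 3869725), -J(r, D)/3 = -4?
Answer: -633335121/7916689 ≈ -80.000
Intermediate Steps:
J(r, D) = 12 (J(r, D) = -3*(-4) = 12)
Z = 25
V = -1/7916689 (V = 1/(-7916689) = -1/7916689 ≈ -1.2632e-7)
V + l(O(Z, J(2, 1))) = -1/7916689 - 80 = -633335121/7916689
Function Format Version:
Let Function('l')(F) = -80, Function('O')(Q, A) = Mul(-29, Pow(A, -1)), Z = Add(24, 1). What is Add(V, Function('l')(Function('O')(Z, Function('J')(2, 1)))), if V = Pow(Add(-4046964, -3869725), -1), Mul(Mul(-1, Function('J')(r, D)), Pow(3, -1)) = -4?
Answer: Rational(-633335121, 7916689) ≈ -80.000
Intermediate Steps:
Function('J')(r, D) = 12 (Function('J')(r, D) = Mul(-3, -4) = 12)
Z = 25
V = Rational(-1, 7916689) (V = Pow(-7916689, -1) = Rational(-1, 7916689) ≈ -1.2632e-7)
Add(V, Function('l')(Function('O')(Z, Function('J')(2, 1)))) = Add(Rational(-1, 7916689), -80) = Rational(-633335121, 7916689)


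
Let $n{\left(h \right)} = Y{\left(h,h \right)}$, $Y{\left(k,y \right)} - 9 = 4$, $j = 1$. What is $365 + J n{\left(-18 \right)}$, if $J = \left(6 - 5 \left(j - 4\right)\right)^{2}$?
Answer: $6098$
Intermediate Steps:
$Y{\left(k,y \right)} = 13$ ($Y{\left(k,y \right)} = 9 + 4 = 13$)
$n{\left(h \right)} = 13$
$J = 441$ ($J = \left(6 - 5 \left(1 - 4\right)\right)^{2} = \left(6 - -15\right)^{2} = \left(6 + 15\right)^{2} = 21^{2} = 441$)
$365 + J n{\left(-18 \right)} = 365 + 441 \cdot 13 = 365 + 5733 = 6098$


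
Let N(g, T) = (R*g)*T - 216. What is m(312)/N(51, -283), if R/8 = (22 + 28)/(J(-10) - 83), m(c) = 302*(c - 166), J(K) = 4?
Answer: 870817/1439034 ≈ 0.60514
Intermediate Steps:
m(c) = -50132 + 302*c (m(c) = 302*(-166 + c) = -50132 + 302*c)
R = -400/79 (R = 8*((22 + 28)/(4 - 83)) = 8*(50/(-79)) = 8*(50*(-1/79)) = 8*(-50/79) = -400/79 ≈ -5.0633)
N(g, T) = -216 - 400*T*g/79 (N(g, T) = (-400*g/79)*T - 216 = -400*T*g/79 - 216 = -216 - 400*T*g/79)
m(312)/N(51, -283) = (-50132 + 302*312)/(-216 - 400/79*(-283)*51) = (-50132 + 94224)/(-216 + 5773200/79) = 44092/(5756136/79) = 44092*(79/5756136) = 870817/1439034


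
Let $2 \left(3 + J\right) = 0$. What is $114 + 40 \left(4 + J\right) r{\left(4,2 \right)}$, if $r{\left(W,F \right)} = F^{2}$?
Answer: $274$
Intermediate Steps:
$J = -3$ ($J = -3 + \frac{1}{2} \cdot 0 = -3 + 0 = -3$)
$114 + 40 \left(4 + J\right) r{\left(4,2 \right)} = 114 + 40 \left(4 - 3\right) 2^{2} = 114 + 40 \cdot 1 \cdot 4 = 114 + 40 \cdot 4 = 114 + 160 = 274$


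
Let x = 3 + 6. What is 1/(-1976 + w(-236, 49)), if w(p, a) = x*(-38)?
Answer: -1/2318 ≈ -0.00043141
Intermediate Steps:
x = 9
w(p, a) = -342 (w(p, a) = 9*(-38) = -342)
1/(-1976 + w(-236, 49)) = 1/(-1976 - 342) = 1/(-2318) = -1/2318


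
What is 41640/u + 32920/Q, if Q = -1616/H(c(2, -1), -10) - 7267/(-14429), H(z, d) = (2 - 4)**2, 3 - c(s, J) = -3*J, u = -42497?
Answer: -20428619012320/247419616353 ≈ -82.567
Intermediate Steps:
c(s, J) = 3 + 3*J (c(s, J) = 3 - (-3)*J = 3 + 3*J)
H(z, d) = 4 (H(z, d) = (-2)**2 = 4)
Q = -5822049/14429 (Q = -1616/4 - 7267/(-14429) = -1616*1/4 - 7267*(-1/14429) = -404 + 7267/14429 = -5822049/14429 ≈ -403.50)
41640/u + 32920/Q = 41640/(-42497) + 32920/(-5822049/14429) = 41640*(-1/42497) + 32920*(-14429/5822049) = -41640/42497 - 475002680/5822049 = -20428619012320/247419616353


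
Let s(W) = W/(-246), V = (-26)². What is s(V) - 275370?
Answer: -33870848/123 ≈ -2.7537e+5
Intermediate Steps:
V = 676
s(W) = -W/246 (s(W) = W*(-1/246) = -W/246)
s(V) - 275370 = -1/246*676 - 275370 = -338/123 - 275370 = -33870848/123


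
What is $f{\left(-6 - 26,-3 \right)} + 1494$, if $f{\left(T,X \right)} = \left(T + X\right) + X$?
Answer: $1456$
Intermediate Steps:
$f{\left(T,X \right)} = T + 2 X$
$f{\left(-6 - 26,-3 \right)} + 1494 = \left(\left(-6 - 26\right) + 2 \left(-3\right)\right) + 1494 = \left(\left(-6 - 26\right) - 6\right) + 1494 = \left(-32 - 6\right) + 1494 = -38 + 1494 = 1456$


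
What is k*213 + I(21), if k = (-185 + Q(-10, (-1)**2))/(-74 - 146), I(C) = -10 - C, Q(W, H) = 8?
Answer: 30881/220 ≈ 140.37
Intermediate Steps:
k = 177/220 (k = (-185 + 8)/(-74 - 146) = -177/(-220) = -177*(-1/220) = 177/220 ≈ 0.80455)
k*213 + I(21) = (177/220)*213 + (-10 - 1*21) = 37701/220 + (-10 - 21) = 37701/220 - 31 = 30881/220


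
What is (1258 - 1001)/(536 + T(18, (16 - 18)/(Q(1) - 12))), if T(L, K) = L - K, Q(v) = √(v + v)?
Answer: 5052877/10888871 + 257*√2/21777742 ≈ 0.46406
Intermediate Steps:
Q(v) = √2*√v (Q(v) = √(2*v) = √2*√v)
(1258 - 1001)/(536 + T(18, (16 - 18)/(Q(1) - 12))) = (1258 - 1001)/(536 + (18 - (16 - 18)/(√2*√1 - 12))) = 257/(536 + (18 - (-2)/(√2*1 - 12))) = 257/(536 + (18 - (-2)/(√2 - 12))) = 257/(536 + (18 - (-2)/(-12 + √2))) = 257/(536 + (18 + 2/(-12 + √2))) = 257/(554 + 2/(-12 + √2))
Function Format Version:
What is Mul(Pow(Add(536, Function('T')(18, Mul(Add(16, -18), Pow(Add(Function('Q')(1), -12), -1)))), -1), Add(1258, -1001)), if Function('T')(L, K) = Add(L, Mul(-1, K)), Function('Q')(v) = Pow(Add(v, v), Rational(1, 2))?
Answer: Add(Rational(5052877, 10888871), Mul(Rational(257, 21777742), Pow(2, Rational(1, 2)))) ≈ 0.46406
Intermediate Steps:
Function('Q')(v) = Mul(Pow(2, Rational(1, 2)), Pow(v, Rational(1, 2))) (Function('Q')(v) = Pow(Mul(2, v), Rational(1, 2)) = Mul(Pow(2, Rational(1, 2)), Pow(v, Rational(1, 2))))
Mul(Pow(Add(536, Function('T')(18, Mul(Add(16, -18), Pow(Add(Function('Q')(1), -12), -1)))), -1), Add(1258, -1001)) = Mul(Pow(Add(536, Add(18, Mul(-1, Mul(Add(16, -18), Pow(Add(Mul(Pow(2, Rational(1, 2)), Pow(1, Rational(1, 2))), -12), -1))))), -1), Add(1258, -1001)) = Mul(Pow(Add(536, Add(18, Mul(-1, Mul(-2, Pow(Add(Mul(Pow(2, Rational(1, 2)), 1), -12), -1))))), -1), 257) = Mul(Pow(Add(536, Add(18, Mul(-1, Mul(-2, Pow(Add(Pow(2, Rational(1, 2)), -12), -1))))), -1), 257) = Mul(Pow(Add(536, Add(18, Mul(-1, Mul(-2, Pow(Add(-12, Pow(2, Rational(1, 2))), -1))))), -1), 257) = Mul(Pow(Add(536, Add(18, Mul(2, Pow(Add(-12, Pow(2, Rational(1, 2))), -1)))), -1), 257) = Mul(Pow(Add(554, Mul(2, Pow(Add(-12, Pow(2, Rational(1, 2))), -1))), -1), 257) = Mul(257, Pow(Add(554, Mul(2, Pow(Add(-12, Pow(2, Rational(1, 2))), -1))), -1))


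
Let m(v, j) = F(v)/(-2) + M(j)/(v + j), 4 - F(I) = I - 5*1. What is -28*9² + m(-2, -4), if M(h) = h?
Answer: -13637/6 ≈ -2272.8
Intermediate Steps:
F(I) = 9 - I (F(I) = 4 - (I - 5*1) = 4 - (I - 5) = 4 - (-5 + I) = 4 + (5 - I) = 9 - I)
m(v, j) = -9/2 + v/2 + j/(j + v) (m(v, j) = (9 - v)/(-2) + j/(v + j) = (9 - v)*(-½) + j/(j + v) = (-9/2 + v/2) + j/(j + v) = -9/2 + v/2 + j/(j + v))
-28*9² + m(-2, -4) = -28*9² + (-4 + (½)*(-4)*(-9 - 2) + (½)*(-2)*(-9 - 2))/(-4 - 2) = -28*81 + (-4 + (½)*(-4)*(-11) + (½)*(-2)*(-11))/(-6) = -2268 - (-4 + 22 + 11)/6 = -2268 - ⅙*29 = -2268 - 29/6 = -13637/6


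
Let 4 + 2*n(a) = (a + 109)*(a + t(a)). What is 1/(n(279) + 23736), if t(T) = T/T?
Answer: 1/78054 ≈ 1.2812e-5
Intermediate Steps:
t(T) = 1
n(a) = -2 + (1 + a)*(109 + a)/2 (n(a) = -2 + ((a + 109)*(a + 1))/2 = -2 + ((109 + a)*(1 + a))/2 = -2 + ((1 + a)*(109 + a))/2 = -2 + (1 + a)*(109 + a)/2)
1/(n(279) + 23736) = 1/((105/2 + (½)*279² + 55*279) + 23736) = 1/((105/2 + (½)*77841 + 15345) + 23736) = 1/((105/2 + 77841/2 + 15345) + 23736) = 1/(54318 + 23736) = 1/78054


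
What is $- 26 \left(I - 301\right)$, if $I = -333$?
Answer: $16484$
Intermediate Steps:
$- 26 \left(I - 301\right) = - 26 \left(-333 - 301\right) = \left(-26\right) \left(-634\right) = 16484$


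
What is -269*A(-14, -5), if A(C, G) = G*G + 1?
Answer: -6994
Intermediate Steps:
A(C, G) = 1 + G² (A(C, G) = G² + 1 = 1 + G²)
-269*A(-14, -5) = -269*(1 + (-5)²) = -269*(1 + 25) = -269*26 = -6994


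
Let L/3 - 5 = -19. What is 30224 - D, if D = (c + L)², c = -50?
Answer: 21760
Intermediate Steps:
L = -42 (L = 15 + 3*(-19) = 15 - 57 = -42)
D = 8464 (D = (-50 - 42)² = (-92)² = 8464)
30224 - D = 30224 - 1*8464 = 30224 - 8464 = 21760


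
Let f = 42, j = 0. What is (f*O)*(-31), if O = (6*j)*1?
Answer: 0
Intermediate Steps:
O = 0 (O = (6*0)*1 = 0*1 = 0)
(f*O)*(-31) = (42*0)*(-31) = 0*(-31) = 0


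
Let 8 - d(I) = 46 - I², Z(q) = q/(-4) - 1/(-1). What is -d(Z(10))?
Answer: 143/4 ≈ 35.750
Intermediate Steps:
Z(q) = 1 - q/4 (Z(q) = q*(-¼) - 1*(-1) = -q/4 + 1 = 1 - q/4)
d(I) = -38 + I² (d(I) = 8 - (46 - I²) = 8 + (-46 + I²) = -38 + I²)
-d(Z(10)) = -(-38 + (1 - ¼*10)²) = -(-38 + (1 - 5/2)²) = -(-38 + (-3/2)²) = -(-38 + 9/4) = -1*(-143/4) = 143/4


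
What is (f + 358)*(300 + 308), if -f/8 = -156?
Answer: 976448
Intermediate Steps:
f = 1248 (f = -8*(-156) = 1248)
(f + 358)*(300 + 308) = (1248 + 358)*(300 + 308) = 1606*608 = 976448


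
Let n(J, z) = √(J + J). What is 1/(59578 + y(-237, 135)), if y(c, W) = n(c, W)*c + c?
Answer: 59341/3547978387 + 237*I*√474/3547978387 ≈ 1.6725e-5 + 1.4543e-6*I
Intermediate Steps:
n(J, z) = √2*√J (n(J, z) = √(2*J) = √2*√J)
y(c, W) = c + √2*c^(3/2) (y(c, W) = (√2*√c)*c + c = √2*c^(3/2) + c = c + √2*c^(3/2))
1/(59578 + y(-237, 135)) = 1/(59578 + (-237 + √2*(-237)^(3/2))) = 1/(59578 + (-237 + √2*(-237*I*√237))) = 1/(59578 + (-237 - 237*I*√474)) = 1/(59341 - 237*I*√474)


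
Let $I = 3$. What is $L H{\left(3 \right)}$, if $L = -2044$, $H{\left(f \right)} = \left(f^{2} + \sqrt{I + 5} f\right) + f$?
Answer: $-24528 - 12264 \sqrt{2} \approx -41872.0$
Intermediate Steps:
$H{\left(f \right)} = f + f^{2} + 2 f \sqrt{2}$ ($H{\left(f \right)} = \left(f^{2} + \sqrt{3 + 5} f\right) + f = \left(f^{2} + \sqrt{8} f\right) + f = \left(f^{2} + 2 \sqrt{2} f\right) + f = \left(f^{2} + 2 f \sqrt{2}\right) + f = f + f^{2} + 2 f \sqrt{2}$)
$L H{\left(3 \right)} = - 2044 \cdot 3 \left(1 + 3 + 2 \sqrt{2}\right) = - 2044 \cdot 3 \left(4 + 2 \sqrt{2}\right) = - 2044 \left(12 + 6 \sqrt{2}\right) = -24528 - 12264 \sqrt{2}$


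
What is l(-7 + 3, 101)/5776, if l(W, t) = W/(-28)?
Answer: 1/40432 ≈ 2.4733e-5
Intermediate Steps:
l(W, t) = -W/28 (l(W, t) = W*(-1/28) = -W/28)
l(-7 + 3, 101)/5776 = -(-7 + 3)/28/5776 = -1/28*(-4)*(1/5776) = (⅐)*(1/5776) = 1/40432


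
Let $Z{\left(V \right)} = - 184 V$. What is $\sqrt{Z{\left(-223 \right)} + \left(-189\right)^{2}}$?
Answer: $\sqrt{76753} \approx 277.04$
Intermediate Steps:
$\sqrt{Z{\left(-223 \right)} + \left(-189\right)^{2}} = \sqrt{\left(-184\right) \left(-223\right) + \left(-189\right)^{2}} = \sqrt{41032 + 35721} = \sqrt{76753}$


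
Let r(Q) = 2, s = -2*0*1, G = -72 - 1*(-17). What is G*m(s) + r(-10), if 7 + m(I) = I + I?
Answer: 387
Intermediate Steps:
G = -55 (G = -72 + 17 = -55)
s = 0 (s = 0*1 = 0)
m(I) = -7 + 2*I (m(I) = -7 + (I + I) = -7 + 2*I)
G*m(s) + r(-10) = -55*(-7 + 2*0) + 2 = -55*(-7 + 0) + 2 = -55*(-7) + 2 = 385 + 2 = 387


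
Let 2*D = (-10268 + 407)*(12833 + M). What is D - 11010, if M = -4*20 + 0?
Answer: -125779353/2 ≈ -6.2890e+7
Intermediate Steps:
M = -80 (M = -80 + 0 = -80)
D = -125757333/2 (D = ((-10268 + 407)*(12833 - 80))/2 = (-9861*12753)/2 = (½)*(-125757333) = -125757333/2 ≈ -6.2879e+7)
D - 11010 = -125757333/2 - 11010 = -125779353/2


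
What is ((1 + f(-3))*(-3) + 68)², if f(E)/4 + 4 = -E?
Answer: 5929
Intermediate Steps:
f(E) = -16 - 4*E (f(E) = -16 + 4*(-E) = -16 - 4*E)
((1 + f(-3))*(-3) + 68)² = ((1 + (-16 - 4*(-3)))*(-3) + 68)² = ((1 + (-16 + 12))*(-3) + 68)² = ((1 - 4)*(-3) + 68)² = (-3*(-3) + 68)² = (9 + 68)² = 77² = 5929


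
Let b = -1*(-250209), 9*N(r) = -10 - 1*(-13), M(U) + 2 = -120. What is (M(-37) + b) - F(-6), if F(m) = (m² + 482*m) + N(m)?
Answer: 758828/3 ≈ 2.5294e+5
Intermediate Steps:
M(U) = -122 (M(U) = -2 - 120 = -122)
N(r) = ⅓ (N(r) = (-10 - 1*(-13))/9 = (-10 + 13)/9 = (⅑)*3 = ⅓)
F(m) = ⅓ + m² + 482*m (F(m) = (m² + 482*m) + ⅓ = ⅓ + m² + 482*m)
b = 250209
(M(-37) + b) - F(-6) = (-122 + 250209) - (⅓ + (-6)² + 482*(-6)) = 250087 - (⅓ + 36 - 2892) = 250087 - 1*(-8567/3) = 250087 + 8567/3 = 758828/3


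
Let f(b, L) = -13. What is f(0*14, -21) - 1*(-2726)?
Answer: 2713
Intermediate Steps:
f(0*14, -21) - 1*(-2726) = -13 - 1*(-2726) = -13 + 2726 = 2713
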